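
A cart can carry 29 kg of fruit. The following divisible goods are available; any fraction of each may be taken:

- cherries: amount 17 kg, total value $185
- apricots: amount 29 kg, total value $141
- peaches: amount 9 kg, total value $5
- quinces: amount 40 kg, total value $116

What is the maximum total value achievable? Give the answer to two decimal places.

Take in order of value per unit:
- cherries (185/17 per unit): all 17 → value 185, running total 185.00
- apricots (141/29 per unit): 12 of 29 → value 12×141/29 = 58.3448, running total 243.34
Total 243.34.

243.34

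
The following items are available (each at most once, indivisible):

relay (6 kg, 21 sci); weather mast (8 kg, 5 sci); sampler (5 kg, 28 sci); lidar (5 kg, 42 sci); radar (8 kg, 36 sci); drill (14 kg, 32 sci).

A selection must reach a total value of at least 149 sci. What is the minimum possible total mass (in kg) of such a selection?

38

Subsets with value ≥ 149, sorted by total mass:
- relay+sampler+lidar+radar+drill: mass 38, value 159
- relay+weather mast+sampler+lidar+radar+drill: mass 46, value 164
Minimum mass: 38 kg.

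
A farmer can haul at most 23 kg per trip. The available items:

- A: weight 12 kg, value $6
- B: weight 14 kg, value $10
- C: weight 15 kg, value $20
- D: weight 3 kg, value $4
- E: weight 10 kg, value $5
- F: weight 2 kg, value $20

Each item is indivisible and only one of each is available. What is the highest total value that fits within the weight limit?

This is a 0/1 knapsack; check combinations near the capacity.
- C+D+F: weight 15+3+2=20, value 20+4+20=44
- C+F: weight 15+2=17, value 20+20=40
- B+D+F: weight 14+3+2=19, value 10+4+20=34
Best: $44.

$44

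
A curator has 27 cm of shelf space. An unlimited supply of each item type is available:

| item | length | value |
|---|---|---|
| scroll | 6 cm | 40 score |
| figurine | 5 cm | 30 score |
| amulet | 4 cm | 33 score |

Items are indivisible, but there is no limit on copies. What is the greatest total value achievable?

205 score

Best value-per-unit is amulet at 33/4; filling with it alone gives 6×33 = 198.
Optimal mix: 1×scroll + 5×amulet → length 26, value 205.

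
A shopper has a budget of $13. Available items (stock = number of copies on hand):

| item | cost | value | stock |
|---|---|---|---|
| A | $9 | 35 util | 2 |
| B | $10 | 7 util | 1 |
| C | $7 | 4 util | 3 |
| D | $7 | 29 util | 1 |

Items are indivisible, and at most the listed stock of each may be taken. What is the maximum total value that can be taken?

35 util

Best selections within cost 13 and stock limits:
- 1×A: cost 9, value 35
- 1×D: cost 7, value 29
- 1×B: cost 10, value 7
- 1×C: cost 7, value 4
Best: 35 util.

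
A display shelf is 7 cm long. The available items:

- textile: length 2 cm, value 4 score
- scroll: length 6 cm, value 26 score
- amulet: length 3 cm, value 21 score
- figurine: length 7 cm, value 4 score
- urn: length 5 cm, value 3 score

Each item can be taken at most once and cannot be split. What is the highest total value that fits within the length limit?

This is a 0/1 knapsack; check combinations near the capacity.
- scroll: length 6, value 26
- textile+amulet: length 2+3=5, value 4+21=25
- amulet: length 3, value 21
- textile+urn: length 2+5=7, value 4+3=7
Best: 26 score.

26 score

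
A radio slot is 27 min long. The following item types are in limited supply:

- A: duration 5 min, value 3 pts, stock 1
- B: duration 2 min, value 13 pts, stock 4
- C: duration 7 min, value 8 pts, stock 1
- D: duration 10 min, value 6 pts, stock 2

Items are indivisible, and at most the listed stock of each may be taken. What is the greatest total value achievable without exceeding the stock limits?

66 pts

Top feasible selections:
- 4×B + 1×C + 1×D: duration 25, value 66
- 1×A + 4×B + 1×C: duration 20, value 63
- 1×A + 4×B + 1×D: duration 23, value 61
- 4×B + 1×C: duration 15, value 60
Best: 66 pts.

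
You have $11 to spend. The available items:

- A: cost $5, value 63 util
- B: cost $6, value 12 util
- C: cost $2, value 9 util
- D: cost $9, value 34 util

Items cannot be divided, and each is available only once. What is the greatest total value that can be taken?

75 util

Check high-value combinations within $11:
- A+B: cost 5+6=11, value 63+12=75
- A+C: cost 5+2=7, value 63+9=72
- A: cost 5, value 63
Best: 75 util.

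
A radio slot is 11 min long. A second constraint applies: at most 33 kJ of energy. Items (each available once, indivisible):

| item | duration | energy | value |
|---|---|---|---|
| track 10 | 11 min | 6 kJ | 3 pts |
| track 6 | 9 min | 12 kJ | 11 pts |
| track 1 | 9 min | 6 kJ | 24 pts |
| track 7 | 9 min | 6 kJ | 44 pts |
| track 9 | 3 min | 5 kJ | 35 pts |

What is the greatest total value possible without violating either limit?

44 pts

Feasible sets respecting both limits:
- track 7: duration 9, energy 6, value 44
- track 9: duration 3, energy 5, value 35
- track 1: duration 9, energy 6, value 24
Best: 44 pts.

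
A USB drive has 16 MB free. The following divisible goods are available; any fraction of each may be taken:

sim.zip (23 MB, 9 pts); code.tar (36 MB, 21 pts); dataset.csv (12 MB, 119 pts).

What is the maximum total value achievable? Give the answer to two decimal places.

121.33

Take in order of value per unit:
- dataset.csv (119/12 per unit): all 12 → value 119, running total 119.00
- code.tar (21/36 per unit): 4 of 36 → value 4×21/36 = 2.3333, running total 121.33
Total 121.33.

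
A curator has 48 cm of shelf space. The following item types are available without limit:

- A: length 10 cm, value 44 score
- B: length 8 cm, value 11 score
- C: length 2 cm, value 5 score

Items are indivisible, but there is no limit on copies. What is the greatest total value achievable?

196 score

Best value-per-unit is A at 44/10; filling with it alone gives 4×44 = 176.
Optimal mix: 4×A + 4×C → length 48, value 196.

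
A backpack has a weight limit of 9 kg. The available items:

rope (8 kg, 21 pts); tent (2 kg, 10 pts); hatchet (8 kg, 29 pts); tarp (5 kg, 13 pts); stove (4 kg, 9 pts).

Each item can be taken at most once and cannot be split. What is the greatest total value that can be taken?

This is a 0/1 knapsack; check combinations near the capacity.
- hatchet: weight 8, value 29
- tent+tarp: weight 2+5=7, value 10+13=23
- tarp+stove: weight 5+4=9, value 13+9=22
- rope: weight 8, value 21
- tent+stove: weight 2+4=6, value 10+9=19
Best: 29 pts.

29 pts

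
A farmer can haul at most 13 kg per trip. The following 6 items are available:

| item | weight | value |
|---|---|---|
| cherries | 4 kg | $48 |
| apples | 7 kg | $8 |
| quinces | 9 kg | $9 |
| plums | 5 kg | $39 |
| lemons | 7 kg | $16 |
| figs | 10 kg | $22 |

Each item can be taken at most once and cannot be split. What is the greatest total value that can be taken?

$87

Check high-value combinations within 13 kg:
- cherries+plums: weight 4+5=9, value 48+39=87
- cherries+lemons: weight 4+7=11, value 48+16=64
- cherries+quinces: weight 4+9=13, value 48+9=57
Best: $87.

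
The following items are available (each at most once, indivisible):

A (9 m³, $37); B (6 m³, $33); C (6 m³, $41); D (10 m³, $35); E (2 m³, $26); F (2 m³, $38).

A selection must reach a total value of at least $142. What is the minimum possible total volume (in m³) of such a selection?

Subsets with value ≥ 142, sorted by total volume:
- A+C+E+F: volume 19, value 142
- A+B+C+F: volume 23, value 149
- B+C+D+F: volume 24, value 147
- A+B+C+E+F: volume 25, value 175
Minimum volume: 19 m³.

19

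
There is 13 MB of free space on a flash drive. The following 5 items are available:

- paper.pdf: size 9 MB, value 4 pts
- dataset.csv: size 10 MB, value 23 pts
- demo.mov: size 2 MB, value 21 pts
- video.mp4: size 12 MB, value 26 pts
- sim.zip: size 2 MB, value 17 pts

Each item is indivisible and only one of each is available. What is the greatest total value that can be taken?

44 pts

Check high-value combinations within 13 MB:
- dataset.csv+demo.mov: size 10+2=12, value 23+21=44
- paper.pdf+demo.mov+sim.zip: size 9+2+2=13, value 4+21+17=42
- dataset.csv+sim.zip: size 10+2=12, value 23+17=40
- demo.mov+sim.zip: size 2+2=4, value 21+17=38
Best: 44 pts.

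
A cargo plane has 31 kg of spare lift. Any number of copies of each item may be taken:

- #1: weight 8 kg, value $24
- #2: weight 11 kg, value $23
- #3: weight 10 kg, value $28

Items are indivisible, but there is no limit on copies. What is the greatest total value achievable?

$84

Best value-per-unit is #1 at 24/8; filling with it alone gives 3×24 = 72.
Optimal mix: 3×#3 → weight 30, value 84.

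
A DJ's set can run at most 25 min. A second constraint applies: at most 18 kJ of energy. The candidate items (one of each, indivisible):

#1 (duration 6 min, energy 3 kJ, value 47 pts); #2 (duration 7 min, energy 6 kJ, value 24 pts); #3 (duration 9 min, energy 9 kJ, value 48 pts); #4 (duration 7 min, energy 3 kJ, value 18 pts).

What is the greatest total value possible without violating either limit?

Feasible sets respecting both limits:
- #1+#2+#3: duration 22, energy 18, value 119
- #1+#3+#4: duration 22, energy 15, value 113
- #1+#3: duration 15, energy 12, value 95
- #2+#3+#4: duration 23, energy 18, value 90
Best: 119 pts.

119 pts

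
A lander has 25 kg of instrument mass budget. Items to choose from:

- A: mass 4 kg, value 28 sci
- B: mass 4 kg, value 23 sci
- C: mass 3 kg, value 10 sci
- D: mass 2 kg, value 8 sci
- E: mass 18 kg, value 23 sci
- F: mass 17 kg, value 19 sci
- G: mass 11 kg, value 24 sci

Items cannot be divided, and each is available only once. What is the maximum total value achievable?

93 sci

Check high-value combinations within 25 kg:
- A+B+C+D+G: mass 4+4+3+2+11=24, value 28+23+10+8+24=93
- A+B+C+G: mass 4+4+3+11=22, value 28+23+10+24=85
- A+B+D+G: mass 4+4+2+11=21, value 28+23+8+24=83
Best: 93 sci.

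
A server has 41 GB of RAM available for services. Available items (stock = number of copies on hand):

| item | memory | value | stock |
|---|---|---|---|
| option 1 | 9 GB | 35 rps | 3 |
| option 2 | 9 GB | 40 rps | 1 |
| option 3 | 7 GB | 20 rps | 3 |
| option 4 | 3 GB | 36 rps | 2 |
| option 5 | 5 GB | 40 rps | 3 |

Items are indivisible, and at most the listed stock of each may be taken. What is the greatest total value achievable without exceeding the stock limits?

Best selections within memory 41 and stock limits:
- 1×option 1 + 1×option 2 + 2×option 4 + 3×option 5: memory 39, value 267
- 2×option 1 + 2×option 4 + 3×option 5: memory 39, value 262
- 1×option 2 + 1×option 3 + 2×option 4 + 3×option 5: memory 37, value 252
Best: 267 rps.

267 rps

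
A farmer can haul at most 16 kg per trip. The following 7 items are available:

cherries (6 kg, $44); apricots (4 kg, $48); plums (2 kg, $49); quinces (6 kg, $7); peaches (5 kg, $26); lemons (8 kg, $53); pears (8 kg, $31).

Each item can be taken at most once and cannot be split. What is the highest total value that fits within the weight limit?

Check high-value combinations within 16 kg:
- apricots+plums+lemons: weight 4+2+8=14, value 48+49+53=150
- cherries+plums+lemons: weight 6+2+8=16, value 44+49+53=146
- cherries+apricots+plums: weight 6+4+2=12, value 44+48+49=141
- apricots+plums+pears: weight 4+2+8=14, value 48+49+31=128
- plums+peaches+lemons: weight 2+5+8=15, value 49+26+53=128
Best: $150.

$150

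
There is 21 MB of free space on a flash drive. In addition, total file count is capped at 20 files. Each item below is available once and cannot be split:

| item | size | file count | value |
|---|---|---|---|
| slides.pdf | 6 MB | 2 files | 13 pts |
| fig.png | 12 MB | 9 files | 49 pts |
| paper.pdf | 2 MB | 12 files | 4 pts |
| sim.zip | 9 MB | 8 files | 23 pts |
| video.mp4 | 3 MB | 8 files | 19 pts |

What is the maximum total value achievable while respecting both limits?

Feasible sets respecting both limits:
- slides.pdf+fig.png+video.mp4: size 21, file count 19, value 81
- fig.png+sim.zip: size 21, file count 17, value 72
- fig.png+video.mp4: size 15, file count 17, value 68
Best: 81 pts.

81 pts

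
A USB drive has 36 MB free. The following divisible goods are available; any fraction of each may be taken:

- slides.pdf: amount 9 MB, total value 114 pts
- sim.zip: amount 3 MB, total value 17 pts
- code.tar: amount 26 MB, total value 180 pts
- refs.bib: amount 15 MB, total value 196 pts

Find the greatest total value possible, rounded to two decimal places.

393.08

Take in order of value per unit:
- refs.bib (196/15 per unit): all 15 → value 196, running total 196.00
- slides.pdf (114/9 per unit): all 9 → value 114, running total 310.00
- code.tar (180/26 per unit): 12 of 26 → value 12×180/26 = 83.0769, running total 393.08
Total 393.08.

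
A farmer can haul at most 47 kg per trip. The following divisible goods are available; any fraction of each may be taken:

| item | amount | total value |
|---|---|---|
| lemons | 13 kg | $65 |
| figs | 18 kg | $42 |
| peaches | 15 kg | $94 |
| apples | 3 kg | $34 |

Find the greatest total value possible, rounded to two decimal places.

Take in order of value per unit:
- apples (34/3 per unit): all 3 → value 34, running total 34.00
- peaches (94/15 per unit): all 15 → value 94, running total 128.00
- lemons (65/13 per unit): all 13 → value 65, running total 193.00
- figs (42/18 per unit): 16 of 18 → value 16×42/18 = 37.3333, running total 230.33
Total 230.33.

230.33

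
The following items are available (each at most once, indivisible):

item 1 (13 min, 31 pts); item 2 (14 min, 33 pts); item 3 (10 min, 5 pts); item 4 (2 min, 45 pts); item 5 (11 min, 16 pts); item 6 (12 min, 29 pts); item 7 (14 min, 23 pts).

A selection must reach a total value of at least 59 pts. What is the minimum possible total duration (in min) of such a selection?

13

Subsets with value ≥ 59, sorted by total duration:
- item 4+item 5: duration 13, value 61
- item 4+item 6: duration 14, value 74
Minimum duration: 13 min.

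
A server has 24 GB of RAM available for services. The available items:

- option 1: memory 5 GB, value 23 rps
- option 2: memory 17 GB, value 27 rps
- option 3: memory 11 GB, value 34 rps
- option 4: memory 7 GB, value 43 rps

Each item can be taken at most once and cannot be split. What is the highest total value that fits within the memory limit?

100 rps

Check high-value combinations within 24 GB:
- option 1+option 3+option 4: memory 5+11+7=23, value 23+34+43=100
- option 3+option 4: memory 11+7=18, value 34+43=77
- option 2+option 4: memory 17+7=24, value 27+43=70
- option 1+option 4: memory 5+7=12, value 23+43=66
- option 1+option 3: memory 5+11=16, value 23+34=57
Best: 100 rps.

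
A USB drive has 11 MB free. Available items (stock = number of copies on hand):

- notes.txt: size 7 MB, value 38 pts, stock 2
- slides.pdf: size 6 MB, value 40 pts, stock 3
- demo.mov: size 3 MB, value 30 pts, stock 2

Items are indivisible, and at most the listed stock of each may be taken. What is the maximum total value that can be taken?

70 pts

Top feasible selections:
- 1×slides.pdf + 1×demo.mov: size 9, value 70
- 1×notes.txt + 1×demo.mov: size 10, value 68
- 2×demo.mov: size 6, value 60
- 1×slides.pdf: size 6, value 40
Best: 70 pts.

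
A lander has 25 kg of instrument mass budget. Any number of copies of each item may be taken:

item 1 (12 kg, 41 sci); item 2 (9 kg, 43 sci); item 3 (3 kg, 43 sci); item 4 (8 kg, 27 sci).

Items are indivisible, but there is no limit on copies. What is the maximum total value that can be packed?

Best value-per-unit is item 3 at 43/3, and filling with it alone uses mass 8×3=24. No mix of the others beats 8×43 = 344.

344 sci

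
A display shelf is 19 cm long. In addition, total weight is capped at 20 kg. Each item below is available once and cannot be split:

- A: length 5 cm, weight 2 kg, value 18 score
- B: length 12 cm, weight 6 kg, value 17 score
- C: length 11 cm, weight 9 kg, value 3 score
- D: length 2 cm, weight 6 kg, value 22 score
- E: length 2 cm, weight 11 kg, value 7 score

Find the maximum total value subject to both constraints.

57 score

Feasible sets respecting both limits:
- A+B+D: length 19, weight 14, value 57
- A+D+E: length 9, weight 19, value 47
- A+C+D: length 18, weight 17, value 43
Best: 57 score.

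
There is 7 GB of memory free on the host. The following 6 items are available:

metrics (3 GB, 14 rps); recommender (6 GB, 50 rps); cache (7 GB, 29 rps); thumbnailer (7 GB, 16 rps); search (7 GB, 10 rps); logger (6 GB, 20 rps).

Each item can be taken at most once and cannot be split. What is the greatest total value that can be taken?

50 rps

Check high-value combinations within 7 GB:
- recommender: memory 6, value 50
- cache: memory 7, value 29
- logger: memory 6, value 20
- thumbnailer: memory 7, value 16
- metrics: memory 3, value 14
Best: 50 rps.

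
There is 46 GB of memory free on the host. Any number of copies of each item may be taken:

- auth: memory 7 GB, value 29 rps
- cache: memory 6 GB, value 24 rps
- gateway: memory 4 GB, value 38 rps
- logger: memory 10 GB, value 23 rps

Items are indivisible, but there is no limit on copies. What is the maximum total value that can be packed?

418 rps

Best value-per-unit is gateway at 38/4, and filling with it alone uses memory 11×4=44. No mix of the others beats 11×38 = 418.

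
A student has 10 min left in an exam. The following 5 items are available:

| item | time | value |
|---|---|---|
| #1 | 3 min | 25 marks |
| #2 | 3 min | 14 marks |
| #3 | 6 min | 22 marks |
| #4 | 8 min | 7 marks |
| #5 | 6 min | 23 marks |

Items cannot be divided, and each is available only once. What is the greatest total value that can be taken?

Check high-value combinations within 10 min:
- #1+#5: time 3+6=9, value 25+23=48
- #1+#3: time 3+6=9, value 25+22=47
- #1+#2: time 3+3=6, value 25+14=39
Best: 48 marks.

48 marks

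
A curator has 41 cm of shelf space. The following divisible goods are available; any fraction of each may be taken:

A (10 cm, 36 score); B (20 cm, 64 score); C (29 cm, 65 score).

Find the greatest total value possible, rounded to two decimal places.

Take in order of value per unit:
- A (36/10 per unit): all 10 → value 36, running total 36.00
- B (64/20 per unit): all 20 → value 64, running total 100.00
- C (65/29 per unit): 11 of 29 → value 11×65/29 = 24.6552, running total 124.66
Total 124.66.

124.66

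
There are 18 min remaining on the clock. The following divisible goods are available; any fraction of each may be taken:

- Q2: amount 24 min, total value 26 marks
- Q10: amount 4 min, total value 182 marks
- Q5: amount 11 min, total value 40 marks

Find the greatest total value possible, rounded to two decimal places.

Take in order of value per unit:
- Q10 (182/4 per unit): all 4 → value 182, running total 182.00
- Q5 (40/11 per unit): all 11 → value 40, running total 222.00
- Q2 (26/24 per unit): 3 of 24 → value 3×26/24 = 3.2500, running total 225.25
Total 225.25.

225.25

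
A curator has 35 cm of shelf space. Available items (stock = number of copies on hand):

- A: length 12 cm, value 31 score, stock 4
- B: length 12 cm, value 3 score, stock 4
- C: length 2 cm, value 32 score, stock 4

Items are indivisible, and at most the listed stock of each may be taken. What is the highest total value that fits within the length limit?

Top feasible selections:
- 2×A + 4×C: length 32, value 190
- 1×A + 1×B + 4×C: length 32, value 162
- 1×A + 4×C: length 20, value 159
Best: 190 score.

190 score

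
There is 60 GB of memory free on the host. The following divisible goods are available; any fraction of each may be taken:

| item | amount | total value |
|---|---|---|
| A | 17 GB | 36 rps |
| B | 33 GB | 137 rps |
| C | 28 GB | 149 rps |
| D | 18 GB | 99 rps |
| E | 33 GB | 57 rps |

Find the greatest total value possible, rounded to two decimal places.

306.12

Take in order of value per unit:
- D (99/18 per unit): all 18 → value 99, running total 99.00
- C (149/28 per unit): all 28 → value 149, running total 248.00
- B (137/33 per unit): 14 of 33 → value 14×137/33 = 58.1212, running total 306.12
Total 306.12.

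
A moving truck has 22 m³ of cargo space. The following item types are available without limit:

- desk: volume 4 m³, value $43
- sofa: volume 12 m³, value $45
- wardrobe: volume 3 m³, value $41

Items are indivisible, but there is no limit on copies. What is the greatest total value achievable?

$289

Best value-per-unit is wardrobe at 41/3; filling with it alone gives 7×41 = 287.
Optimal mix: 1×desk + 6×wardrobe → volume 22, value 289.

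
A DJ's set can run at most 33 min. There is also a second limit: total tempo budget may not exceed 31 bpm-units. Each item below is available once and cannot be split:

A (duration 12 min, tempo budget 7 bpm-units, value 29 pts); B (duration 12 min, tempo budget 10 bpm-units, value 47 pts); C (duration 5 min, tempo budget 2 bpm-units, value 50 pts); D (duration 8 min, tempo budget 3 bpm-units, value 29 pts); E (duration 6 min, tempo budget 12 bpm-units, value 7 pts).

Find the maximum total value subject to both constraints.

133 pts

Feasible sets respecting both limits:
- B+C+D+E: duration 31, tempo budget 27, value 133
- A+B+C: duration 29, tempo budget 19, value 126
- B+C+D: duration 25, tempo budget 15, value 126
- A+C+D+E: duration 31, tempo budget 24, value 115
Best: 133 pts.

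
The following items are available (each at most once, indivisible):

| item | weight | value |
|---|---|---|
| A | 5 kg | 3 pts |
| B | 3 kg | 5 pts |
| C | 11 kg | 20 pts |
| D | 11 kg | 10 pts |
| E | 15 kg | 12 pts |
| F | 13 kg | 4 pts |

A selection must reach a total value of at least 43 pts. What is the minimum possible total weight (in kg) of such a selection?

40

Subsets with value ≥ 43, sorted by total weight:
- B+C+D+E: weight 40, value 47
- A+C+D+E: weight 42, value 45
Minimum weight: 40 kg.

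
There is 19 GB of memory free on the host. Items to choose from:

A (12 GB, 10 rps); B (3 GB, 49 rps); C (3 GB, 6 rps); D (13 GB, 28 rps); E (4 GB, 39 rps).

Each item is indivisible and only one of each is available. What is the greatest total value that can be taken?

Check high-value combinations within 19 GB:
- A+B+E: memory 12+3+4=19, value 10+49+39=98
- B+C+E: memory 3+3+4=10, value 49+6+39=94
- B+E: memory 3+4=7, value 49+39=88
- B+C+D: memory 3+3+13=19, value 49+6+28=83
- B+D: memory 3+13=16, value 49+28=77
Best: 98 rps.

98 rps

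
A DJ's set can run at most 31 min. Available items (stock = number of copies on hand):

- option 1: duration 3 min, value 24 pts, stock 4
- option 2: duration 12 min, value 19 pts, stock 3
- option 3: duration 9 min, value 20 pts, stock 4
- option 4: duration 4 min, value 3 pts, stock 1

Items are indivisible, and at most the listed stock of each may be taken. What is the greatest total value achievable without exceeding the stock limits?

136 pts

Top feasible selections:
- 4×option 1 + 2×option 3: duration 30, value 136
- 4×option 1 + 1×option 3 + 1×option 4: duration 25, value 119
- 4×option 1 + 1×option 2 + 1×option 4: duration 28, value 118
- 4×option 1 + 1×option 3: duration 21, value 116
Best: 136 pts.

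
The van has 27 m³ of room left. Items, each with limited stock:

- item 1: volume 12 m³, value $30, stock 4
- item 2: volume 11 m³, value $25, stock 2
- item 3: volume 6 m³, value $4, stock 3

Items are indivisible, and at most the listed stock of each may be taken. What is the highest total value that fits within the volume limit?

$60

Top feasible selections:
- 2×item 1: volume 24, value 60
- 1×item 1 + 1×item 2: volume 23, value 55
Best: $60.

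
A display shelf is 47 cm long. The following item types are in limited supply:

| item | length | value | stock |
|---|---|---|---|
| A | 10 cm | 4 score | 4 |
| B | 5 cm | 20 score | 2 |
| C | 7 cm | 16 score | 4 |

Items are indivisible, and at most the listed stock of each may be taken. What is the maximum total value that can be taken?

104 score

Top feasible selections:
- 2×B + 4×C: length 38, value 104
- 1×A + 2×B + 3×C: length 41, value 92
Best: 104 score.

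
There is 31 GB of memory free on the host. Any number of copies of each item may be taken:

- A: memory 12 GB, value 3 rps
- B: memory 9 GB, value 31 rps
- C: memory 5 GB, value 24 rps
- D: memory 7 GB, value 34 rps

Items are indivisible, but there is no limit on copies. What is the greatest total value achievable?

Best value-per-unit is D at 34/7; filling with it alone gives 4×34 = 136.
Optimal mix: 2×C + 3×D → memory 31, value 150.

150 rps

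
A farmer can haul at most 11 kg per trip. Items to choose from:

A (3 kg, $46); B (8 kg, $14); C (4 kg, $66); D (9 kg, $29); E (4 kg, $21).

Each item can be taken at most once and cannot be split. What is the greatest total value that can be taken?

$133

Check high-value combinations within 11 kg:
- A+C+E: weight 3+4+4=11, value 46+66+21=133
- A+C: weight 3+4=7, value 46+66=112
- C+E: weight 4+4=8, value 66+21=87
- A+E: weight 3+4=7, value 46+21=67
Best: $133.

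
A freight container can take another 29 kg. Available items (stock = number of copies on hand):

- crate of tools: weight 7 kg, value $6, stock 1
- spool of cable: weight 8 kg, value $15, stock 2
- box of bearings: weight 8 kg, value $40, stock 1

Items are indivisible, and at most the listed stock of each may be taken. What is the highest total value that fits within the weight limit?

Best selections within weight 29 and stock limits:
- 2×spool of cable + 1×box of bearings: weight 24, value 70
- 1×crate of tools + 1×spool of cable + 1×box of bearings: weight 23, value 61
- 1×spool of cable + 1×box of bearings: weight 16, value 55
Best: $70.

$70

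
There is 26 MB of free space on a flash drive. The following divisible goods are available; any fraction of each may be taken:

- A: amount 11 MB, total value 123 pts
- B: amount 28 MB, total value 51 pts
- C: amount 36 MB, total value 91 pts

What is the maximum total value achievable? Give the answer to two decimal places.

Take in order of value per unit:
- A (123/11 per unit): all 11 → value 123, running total 123.00
- C (91/36 per unit): 15 of 36 → value 15×91/36 = 37.9167, running total 160.92
Total 160.92.

160.92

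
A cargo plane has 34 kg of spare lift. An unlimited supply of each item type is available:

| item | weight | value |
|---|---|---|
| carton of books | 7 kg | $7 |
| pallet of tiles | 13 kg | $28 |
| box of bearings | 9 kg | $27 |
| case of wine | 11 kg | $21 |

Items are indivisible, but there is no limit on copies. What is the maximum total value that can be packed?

$88

Best value-per-unit is box of bearings at 27/9; filling with it alone gives 3×27 = 81.
Optimal mix: 1×carton of books + 3×box of bearings → weight 34, value 88.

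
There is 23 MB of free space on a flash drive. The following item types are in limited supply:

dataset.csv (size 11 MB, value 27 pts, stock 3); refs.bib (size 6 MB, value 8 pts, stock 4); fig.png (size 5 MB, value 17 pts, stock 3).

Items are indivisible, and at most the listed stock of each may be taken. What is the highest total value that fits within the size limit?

61 pts

Top feasible selections:
- 1×dataset.csv + 2×fig.png: size 21, value 61
- 1×refs.bib + 3×fig.png: size 21, value 59
Best: 61 pts.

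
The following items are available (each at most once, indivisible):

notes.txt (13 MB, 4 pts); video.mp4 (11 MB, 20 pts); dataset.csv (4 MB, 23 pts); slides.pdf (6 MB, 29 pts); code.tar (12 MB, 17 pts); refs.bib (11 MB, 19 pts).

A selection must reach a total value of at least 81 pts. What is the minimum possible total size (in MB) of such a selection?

Subsets with value ≥ 81, sorted by total size:
- video.mp4+dataset.csv+slides.pdf+refs.bib: size 32, value 91
- video.mp4+dataset.csv+slides.pdf+code.tar: size 33, value 89
Minimum size: 32 MB.

32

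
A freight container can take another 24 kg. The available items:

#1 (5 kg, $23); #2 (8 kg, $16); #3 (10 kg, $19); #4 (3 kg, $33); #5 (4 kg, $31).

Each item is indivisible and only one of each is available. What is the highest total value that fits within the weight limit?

$106

Check high-value combinations within 24 kg:
- #1+#3+#4+#5: weight 5+10+3+4=22, value 23+19+33+31=106
- #1+#2+#4+#5: weight 5+8+3+4=20, value 23+16+33+31=103
- #1+#4+#5: weight 5+3+4=12, value 23+33+31=87
- #3+#4+#5: weight 10+3+4=17, value 19+33+31=83
- #2+#4+#5: weight 8+3+4=15, value 16+33+31=80
Best: $106.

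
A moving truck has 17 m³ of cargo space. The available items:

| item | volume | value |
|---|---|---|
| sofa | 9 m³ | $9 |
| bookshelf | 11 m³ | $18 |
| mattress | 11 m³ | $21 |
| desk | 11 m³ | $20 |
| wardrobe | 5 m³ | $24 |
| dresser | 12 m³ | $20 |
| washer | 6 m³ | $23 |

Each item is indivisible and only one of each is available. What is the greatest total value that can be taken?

$47

This is a 0/1 knapsack; check combinations near the capacity.
- wardrobe+washer: volume 5+6=11, value 24+23=47
- mattress+wardrobe: volume 11+5=16, value 21+24=45
- desk+wardrobe: volume 11+5=16, value 20+24=44
- wardrobe+dresser: volume 5+12=17, value 24+20=44
Best: $47.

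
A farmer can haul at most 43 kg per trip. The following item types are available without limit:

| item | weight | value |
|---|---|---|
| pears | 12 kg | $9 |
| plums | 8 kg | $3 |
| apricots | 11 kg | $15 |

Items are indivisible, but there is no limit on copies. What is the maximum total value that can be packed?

Best value-per-unit is apricots at 15/11; filling with it alone gives 3×15 = 45.
Optimal mix: 1×plums + 3×apricots → weight 41, value 48.

$48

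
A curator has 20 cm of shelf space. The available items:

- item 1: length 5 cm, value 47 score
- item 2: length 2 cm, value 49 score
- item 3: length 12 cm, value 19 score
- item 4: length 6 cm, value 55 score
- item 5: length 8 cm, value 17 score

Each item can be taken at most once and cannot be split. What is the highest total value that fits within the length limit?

Check high-value combinations within 20 cm:
- item 1+item 2+item 4: length 5+2+6=13, value 47+49+55=151
- item 2+item 3+item 4: length 2+12+6=20, value 49+19+55=123
- item 2+item 4+item 5: length 2+6+8=16, value 49+55+17=121
Best: 151 score.

151 score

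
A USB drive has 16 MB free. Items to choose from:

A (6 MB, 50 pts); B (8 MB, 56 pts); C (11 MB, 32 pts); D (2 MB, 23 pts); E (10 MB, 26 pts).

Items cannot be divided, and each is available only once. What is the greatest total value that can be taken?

This is a 0/1 knapsack; check combinations near the capacity.
- A+B+D: size 6+8+2=16, value 50+56+23=129
- A+B: size 6+8=14, value 50+56=106
- B+D: size 8+2=10, value 56+23=79
- A+E: size 6+10=16, value 50+26=76
- A+D: size 6+2=8, value 50+23=73
Best: 129 pts.

129 pts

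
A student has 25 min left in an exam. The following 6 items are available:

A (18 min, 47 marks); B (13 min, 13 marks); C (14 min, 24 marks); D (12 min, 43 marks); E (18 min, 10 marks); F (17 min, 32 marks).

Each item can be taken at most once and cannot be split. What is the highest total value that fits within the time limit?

Check high-value combinations within 25 min:
- B+D: time 13+12=25, value 13+43=56
- A: time 18, value 47
- D: time 12, value 43
Best: 56 marks.

56 marks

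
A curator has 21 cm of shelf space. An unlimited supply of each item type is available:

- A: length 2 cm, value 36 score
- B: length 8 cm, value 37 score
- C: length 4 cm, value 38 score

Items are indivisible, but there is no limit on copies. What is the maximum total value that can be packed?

Best value-per-unit is A at 36/2, and filling with it alone uses length 10×2=20. No mix of the others beats 10×36 = 360.

360 score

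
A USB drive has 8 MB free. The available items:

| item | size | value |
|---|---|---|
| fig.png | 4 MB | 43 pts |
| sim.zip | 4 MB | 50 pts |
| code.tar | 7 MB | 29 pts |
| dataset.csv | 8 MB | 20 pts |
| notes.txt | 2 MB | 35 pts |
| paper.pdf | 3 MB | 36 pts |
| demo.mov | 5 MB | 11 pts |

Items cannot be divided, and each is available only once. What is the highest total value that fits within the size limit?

This is a 0/1 knapsack; check combinations near the capacity.
- fig.png+sim.zip: size 4+4=8, value 43+50=93
- sim.zip+paper.pdf: size 4+3=7, value 50+36=86
- sim.zip+notes.txt: size 4+2=6, value 50+35=85
Best: 93 pts.

93 pts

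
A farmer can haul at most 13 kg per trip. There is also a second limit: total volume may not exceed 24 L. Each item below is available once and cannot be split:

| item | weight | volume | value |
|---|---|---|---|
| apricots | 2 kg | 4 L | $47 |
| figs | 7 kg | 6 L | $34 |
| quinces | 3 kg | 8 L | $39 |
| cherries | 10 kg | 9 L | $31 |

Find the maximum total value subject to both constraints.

$120

Feasible sets respecting both limits:
- apricots+figs+quinces: weight 12, volume 18, value 120
- apricots+quinces: weight 5, volume 12, value 86
- apricots+figs: weight 9, volume 10, value 81
Best: $120.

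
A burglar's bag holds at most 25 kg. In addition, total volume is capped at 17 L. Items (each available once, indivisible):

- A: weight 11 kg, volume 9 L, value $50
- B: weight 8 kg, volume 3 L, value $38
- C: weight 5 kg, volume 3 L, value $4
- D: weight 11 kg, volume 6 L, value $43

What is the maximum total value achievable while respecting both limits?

Feasible sets respecting both limits:
- A+D: weight 22, volume 15, value 93
- A+B+C: weight 24, volume 15, value 92
- A+B: weight 19, volume 12, value 88
Best: $93.

$93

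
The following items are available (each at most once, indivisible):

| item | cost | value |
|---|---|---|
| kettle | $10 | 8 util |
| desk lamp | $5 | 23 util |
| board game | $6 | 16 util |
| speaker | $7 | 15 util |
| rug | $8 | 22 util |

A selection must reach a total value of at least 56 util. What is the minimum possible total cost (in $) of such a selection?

Subsets with value ≥ 56, sorted by total cost:
- desk lamp+board game+rug: cost 19, value 61
- desk lamp+speaker+rug: cost 20, value 60
Minimum cost: 19 $.

19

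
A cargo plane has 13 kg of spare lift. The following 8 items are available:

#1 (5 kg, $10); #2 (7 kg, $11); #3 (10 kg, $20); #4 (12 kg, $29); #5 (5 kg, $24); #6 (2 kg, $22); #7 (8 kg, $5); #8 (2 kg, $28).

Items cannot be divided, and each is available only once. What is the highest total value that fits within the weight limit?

$74

Check high-value combinations within 13 kg:
- #5+#6+#8: weight 5+2+2=9, value 24+22+28=74
- #1+#5+#8: weight 5+5+2=12, value 10+24+28=62
- #2+#6+#8: weight 7+2+2=11, value 11+22+28=61
- #1+#6+#8: weight 5+2+2=9, value 10+22+28=60
Best: $74.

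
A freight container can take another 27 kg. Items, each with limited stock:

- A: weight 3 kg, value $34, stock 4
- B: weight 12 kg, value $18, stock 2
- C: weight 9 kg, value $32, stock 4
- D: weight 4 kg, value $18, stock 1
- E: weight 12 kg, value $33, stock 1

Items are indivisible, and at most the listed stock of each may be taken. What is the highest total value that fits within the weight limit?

Top feasible selections:
- 4×A + 1×C + 1×D: weight 25, value 186
- 4×A + 1×E: weight 24, value 169
- 4×A + 1×C: weight 21, value 168
- 3×A + 2×C: weight 27, value 166
Best: $186.

$186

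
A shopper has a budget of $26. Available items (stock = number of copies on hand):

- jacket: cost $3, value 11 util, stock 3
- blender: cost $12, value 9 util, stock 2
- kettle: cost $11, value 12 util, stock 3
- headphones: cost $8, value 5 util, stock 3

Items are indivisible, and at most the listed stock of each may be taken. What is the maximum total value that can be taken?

Top feasible selections:
- 3×jacket + 1×kettle: cost 20, value 45
- 3×jacket + 2×headphones: cost 25, value 43
- 3×jacket + 1×blender: cost 21, value 42
- 2×jacket + 1×kettle + 1×headphones: cost 25, value 39
Best: 45 util.

45 util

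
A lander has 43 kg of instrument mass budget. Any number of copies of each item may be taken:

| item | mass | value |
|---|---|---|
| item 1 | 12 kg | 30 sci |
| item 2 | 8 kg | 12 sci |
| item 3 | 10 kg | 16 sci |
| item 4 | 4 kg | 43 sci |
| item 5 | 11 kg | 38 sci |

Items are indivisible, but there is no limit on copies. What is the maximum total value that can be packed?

430 sci

Best value-per-unit is item 4 at 43/4, and filling with it alone uses mass 10×4=40. No mix of the others beats 10×43 = 430.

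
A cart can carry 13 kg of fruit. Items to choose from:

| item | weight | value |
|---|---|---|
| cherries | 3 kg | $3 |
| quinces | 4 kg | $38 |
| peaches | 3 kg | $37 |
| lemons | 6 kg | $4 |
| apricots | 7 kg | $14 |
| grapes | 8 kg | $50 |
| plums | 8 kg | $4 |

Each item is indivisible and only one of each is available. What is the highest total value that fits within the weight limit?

$88

Check high-value combinations within 13 kg:
- quinces+grapes: weight 4+8=12, value 38+50=88
- peaches+grapes: weight 3+8=11, value 37+50=87
- quinces+peaches+lemons: weight 4+3+6=13, value 38+37+4=79
- cherries+quinces+peaches: weight 3+4+3=10, value 3+38+37=78
- quinces+peaches: weight 4+3=7, value 38+37=75
Best: $88.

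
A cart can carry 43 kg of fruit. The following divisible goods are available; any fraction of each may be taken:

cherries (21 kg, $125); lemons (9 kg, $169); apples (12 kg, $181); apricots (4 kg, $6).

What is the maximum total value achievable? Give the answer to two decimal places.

476.50

Take in order of value per unit:
- lemons (169/9 per unit): all 9 → value 169, running total 169.00
- apples (181/12 per unit): all 12 → value 181, running total 350.00
- cherries (125/21 per unit): all 21 → value 125, running total 475.00
- apricots (6/4 per unit): 1 of 4 → value 1×6/4 = 1.5000, running total 476.50
Total 476.50.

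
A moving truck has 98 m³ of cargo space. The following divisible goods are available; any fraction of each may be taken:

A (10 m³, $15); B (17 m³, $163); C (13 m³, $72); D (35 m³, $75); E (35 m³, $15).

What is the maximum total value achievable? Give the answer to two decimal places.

Take in order of value per unit:
- B (163/17 per unit): all 17 → value 163, running total 163.00
- C (72/13 per unit): all 13 → value 72, running total 235.00
- D (75/35 per unit): all 35 → value 75, running total 310.00
- A (15/10 per unit): all 10 → value 15, running total 325.00
- E (15/35 per unit): 23 of 35 → value 23×15/35 = 9.8571, running total 334.86
Total 334.86.

334.86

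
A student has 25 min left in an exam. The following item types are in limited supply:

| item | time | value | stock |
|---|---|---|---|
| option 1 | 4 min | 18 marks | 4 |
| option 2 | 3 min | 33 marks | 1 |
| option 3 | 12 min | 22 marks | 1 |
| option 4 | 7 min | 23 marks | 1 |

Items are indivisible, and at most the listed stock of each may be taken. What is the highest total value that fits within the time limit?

Best selections within time 25 and stock limits:
- 3×option 1 + 1×option 2 + 1×option 4: time 22, value 110
- 4×option 1 + 1×option 2: time 19, value 105
- 4×option 1 + 1×option 4: time 23, value 95
Best: 110 marks.

110 marks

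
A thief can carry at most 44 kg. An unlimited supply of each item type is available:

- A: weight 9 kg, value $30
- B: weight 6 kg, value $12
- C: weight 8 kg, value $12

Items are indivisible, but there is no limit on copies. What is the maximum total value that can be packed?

Best value-per-unit is A at 30/9; filling with it alone gives 4×30 = 120.
Optimal mix: 4×A + 1×B → weight 42, value 132.

$132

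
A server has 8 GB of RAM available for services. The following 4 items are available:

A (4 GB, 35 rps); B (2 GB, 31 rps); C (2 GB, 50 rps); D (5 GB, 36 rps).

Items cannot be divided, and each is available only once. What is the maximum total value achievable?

Check high-value combinations within 8 GB:
- A+B+C: memory 4+2+2=8, value 35+31+50=116
- C+D: memory 2+5=7, value 50+36=86
- A+C: memory 4+2=6, value 35+50=85
- B+C: memory 2+2=4, value 31+50=81
Best: 116 rps.

116 rps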